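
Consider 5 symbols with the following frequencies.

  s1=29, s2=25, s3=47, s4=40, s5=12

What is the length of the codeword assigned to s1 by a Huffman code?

Repeatedly merge the two smallest:
s5(12) + s2(25) → 37
s1(29) + 37 → 66
s4(40) + s3(47) → 87
66 + 87 → 153
s1's leaf is at depth 2, giving a 2-bit codeword.

2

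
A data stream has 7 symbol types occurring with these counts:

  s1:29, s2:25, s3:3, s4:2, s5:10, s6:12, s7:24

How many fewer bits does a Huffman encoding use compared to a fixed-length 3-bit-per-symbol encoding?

58

Fixed-length: 3 bits × 105 symbols = 315 bits.
Huffman merges:
merge s4(2) and s3(3): 5
merge 5 and s5(10): 15
merge s6(12) and 15: 27
merge s7(24) and s2(25): 49
merge 27 and s1(29): 56
merge 49 and 56: 105
Huffman total = 5 + 15 + 27 + 49 + 56 + 105 = 257 bits.
Saving = 315 − 257 = 58 bits.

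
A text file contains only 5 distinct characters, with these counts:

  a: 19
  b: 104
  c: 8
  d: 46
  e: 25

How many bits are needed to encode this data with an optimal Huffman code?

379

Greedily combine the two least-frequent nodes:
merge c(8) and a(19): 27
merge e(25) and 27: 52
merge d(46) and 52: 98
merge 98 and b(104): 202
Each symbol's bit-cost is frequency × depth; summing gives 379 bits (equivalently 27 + 52 + 98 + 202).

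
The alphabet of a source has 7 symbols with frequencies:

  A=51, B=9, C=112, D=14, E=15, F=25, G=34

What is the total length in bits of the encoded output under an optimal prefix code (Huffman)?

Merge the two smallest weights repeatedly:
B(9) + D(14) → 23
E(15) + 23 → 38
F(25) + G(34) → 59
38 + A(51) → 89
59 + 89 → 148
C(112) + 148 → 260
Each symbol's bit-cost is frequency × depth; summing gives 617 bits (equivalently 23 + 38 + 59 + 89 + 148 + 260).

617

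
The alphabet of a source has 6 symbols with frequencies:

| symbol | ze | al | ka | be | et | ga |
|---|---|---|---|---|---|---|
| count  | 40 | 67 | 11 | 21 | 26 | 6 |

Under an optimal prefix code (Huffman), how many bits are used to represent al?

1

Repeatedly merge the two smallest:
ga(6) + ka(11) → 17
17 + be(21) → 38
et(26) + 38 → 64
ze(40) + 64 → 104
al(67) + 104 → 171
al is merged only at the final step, so code length = 1.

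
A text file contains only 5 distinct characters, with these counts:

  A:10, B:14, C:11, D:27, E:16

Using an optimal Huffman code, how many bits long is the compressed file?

177

Merge the two smallest weights repeatedly:
merge A(10) and C(11): 21
merge B(14) and E(16): 30
merge 21 and D(27): 48
merge 30 and 48: 78
The encoded length is the sum of every internal node's weight: 21 + 30 + 48 + 78 = 177 bits.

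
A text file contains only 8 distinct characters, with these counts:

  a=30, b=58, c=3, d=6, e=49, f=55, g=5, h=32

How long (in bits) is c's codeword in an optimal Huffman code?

6

Build the tree from the bottom:
combine c(3), g(5) → 8
combine d(6), 8 → 14
combine 14, a(30) → 44
combine h(32), 44 → 76
combine e(49), f(55) → 104
combine b(58), 76 → 134
combine 104, 134 → 238
The subtree containing c is merged 6 times, so code length = 6.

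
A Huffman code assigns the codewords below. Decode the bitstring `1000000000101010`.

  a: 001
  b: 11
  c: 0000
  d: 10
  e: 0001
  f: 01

Read left to right; each codeword is recognised as soon as it completes (prefix code):
  10→d | 0000→c | 0000→c | 10→d | 10→d | 10→d
Decoded message: dccddd

dccddd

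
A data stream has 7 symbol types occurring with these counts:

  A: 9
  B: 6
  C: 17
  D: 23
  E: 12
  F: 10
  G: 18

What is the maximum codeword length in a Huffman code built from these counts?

4

Merge the two lowest-weight nodes at each step:
combine B(6), A(9) → 15
combine F(10), E(12) → 22
combine 15, C(17) → 32
combine G(18), 22 → 40
combine D(23), 32 → 55
combine 40, 55 → 95
The first pair merged (B, A) ends up deepest, at depth 4.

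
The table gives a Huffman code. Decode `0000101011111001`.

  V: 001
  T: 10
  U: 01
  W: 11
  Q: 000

QUUUWWV

Read left to right; each codeword is recognised as soon as it completes (prefix code):
  000→Q | 01→U | 01→U | 01→U | 11→W | 11→W | 001→V
Decoded message: QUUUWWV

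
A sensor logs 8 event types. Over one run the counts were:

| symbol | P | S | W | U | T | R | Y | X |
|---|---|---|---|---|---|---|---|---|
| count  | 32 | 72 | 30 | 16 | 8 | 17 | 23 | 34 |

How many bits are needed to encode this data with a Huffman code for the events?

Build the Huffman tree bottom-up:
merge T(8) and U(16): 24
merge R(17) and Y(23): 40
merge 24 and W(30): 54
merge P(32) and X(34): 66
merge 40 and 54: 94
merge 66 and S(72): 138
merge 94 and 138: 232
The encoded length is the sum of every internal node's weight: 24 + 40 + 54 + 66 + 94 + 138 + 232 = 648 bits.

648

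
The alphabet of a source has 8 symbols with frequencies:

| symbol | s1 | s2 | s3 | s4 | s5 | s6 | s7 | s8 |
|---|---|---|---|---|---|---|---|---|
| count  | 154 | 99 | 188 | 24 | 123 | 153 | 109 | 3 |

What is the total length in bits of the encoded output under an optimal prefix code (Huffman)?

2370

Greedily combine the two least-frequent nodes:
merge s8(3) and s4(24): 27
merge 27 and s2(99): 126
merge s7(109) and s5(123): 232
merge 126 and s6(153): 279
merge s1(154) and s3(188): 342
merge 232 and 279: 511
merge 342 and 511: 853
Each symbol's bit-cost is frequency × depth; summing gives 2370 bits (equivalently 27 + 126 + 232 + 279 + 342 + 511 + 853).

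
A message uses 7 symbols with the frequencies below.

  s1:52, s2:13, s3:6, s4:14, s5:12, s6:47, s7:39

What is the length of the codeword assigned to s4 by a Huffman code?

4

Repeatedly merge the two smallest:
merge s3(6) and s5(12): 18
merge s2(13) and s4(14): 27
merge 18 and 27: 45
merge s7(39) and 45: 84
merge s6(47) and s1(52): 99
merge 84 and 99: 183
The subtree containing s4 is merged 4 times, so code length = 4.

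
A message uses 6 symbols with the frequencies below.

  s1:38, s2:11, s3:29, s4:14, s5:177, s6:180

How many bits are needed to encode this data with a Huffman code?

889

Build the Huffman tree bottom-up:
merge s2(11) and s4(14): 25
merge 25 and s3(29): 54
merge s1(38) and 54: 92
merge 92 and s5(177): 269
merge s6(180) and 269: 449
Total encoded bits = sum of merged weights = 25 + 54 + 92 + 269 + 449 = 889.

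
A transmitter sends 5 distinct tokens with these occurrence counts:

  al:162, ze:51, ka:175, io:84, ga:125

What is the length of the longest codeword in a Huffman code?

3

Merge the two lowest-weight nodes at each step:
combine ze(51), io(84) → 135
combine ga(125), 135 → 260
combine al(162), ka(175) → 337
combine 260, 337 → 597
Maximum depth reached is 3.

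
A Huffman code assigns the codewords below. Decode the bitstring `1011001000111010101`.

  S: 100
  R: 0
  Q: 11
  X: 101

XSSRQXRX

Read left to right; each codeword is recognised as soon as it completes (prefix code):
  101→X | 100→S | 100→S | 0→R | 11→Q | 101→X | 0→R | 101→X
Decoded message: XSSRQXRX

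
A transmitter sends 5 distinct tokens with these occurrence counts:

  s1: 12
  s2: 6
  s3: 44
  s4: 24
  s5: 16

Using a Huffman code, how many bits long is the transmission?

Greedily combine the two least-frequent nodes:
combine s2(6), s1(12) → 18
combine s5(16), 18 → 34
combine s4(24), 34 → 58
combine s3(44), 58 → 102
The encoded length is the sum of every internal node's weight: 18 + 34 + 58 + 102 = 212 bits.

212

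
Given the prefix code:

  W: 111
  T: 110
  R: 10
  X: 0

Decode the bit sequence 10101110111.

Read left to right; each codeword is recognised as soon as it completes (prefix code):
  10→R | 10→R | 111→W | 0→X | 111→W
Decoded message: RRWXW

RRWXW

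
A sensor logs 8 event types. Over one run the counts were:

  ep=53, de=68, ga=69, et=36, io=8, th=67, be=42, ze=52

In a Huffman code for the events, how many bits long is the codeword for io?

4

Huffman merges, smallest pair first:
combine io(8), et(36) → 44
combine be(42), 44 → 86
combine ze(52), ep(53) → 105
combine th(67), de(68) → 135
combine ga(69), 86 → 155
combine 105, 135 → 240
combine 155, 240 → 395
The subtree containing io is merged 4 times, so code length = 4.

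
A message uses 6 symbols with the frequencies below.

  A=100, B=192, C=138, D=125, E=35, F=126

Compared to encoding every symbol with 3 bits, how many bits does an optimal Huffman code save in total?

330

Fixed-length: 3 bits × 716 symbols = 2148 bits.
Huffman merges:
combine E(35), A(100) → 135
combine D(125), F(126) → 251
combine 135, C(138) → 273
combine B(192), 251 → 443
combine 273, 443 → 716
Huffman total = 135 + 251 + 273 + 443 + 716 = 1818 bits.
Saving = 2148 − 1818 = 330 bits.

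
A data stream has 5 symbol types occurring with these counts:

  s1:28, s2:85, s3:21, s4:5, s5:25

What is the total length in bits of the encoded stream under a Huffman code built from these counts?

320

Merge the two smallest weights repeatedly:
s4(5) + s3(21) → 26
s5(25) + 26 → 51
s1(28) + 51 → 79
79 + s2(85) → 164
Total encoded bits = sum of merged weights = 26 + 51 + 79 + 164 = 320.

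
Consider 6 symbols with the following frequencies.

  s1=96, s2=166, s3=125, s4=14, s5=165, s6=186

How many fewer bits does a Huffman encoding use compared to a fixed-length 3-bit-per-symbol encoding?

407

Fixed-length: 3 bits × 752 symbols = 2256 bits.
Huffman merges:
combine s4(14), s1(96) → 110
combine 110, s3(125) → 235
combine s5(165), s2(166) → 331
combine s6(186), 235 → 421
combine 331, 421 → 752
Huffman total = 110 + 235 + 331 + 421 + 752 = 1849 bits.
Saving = 2256 − 1849 = 407 bits.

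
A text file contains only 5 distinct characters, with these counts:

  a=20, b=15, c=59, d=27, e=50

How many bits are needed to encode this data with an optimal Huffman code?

377

Greedily combine the two least-frequent nodes:
b(15) + a(20) → 35
d(27) + 35 → 62
e(50) + c(59) → 109
62 + 109 → 171
Each symbol's bit-cost is frequency × depth; summing gives 377 bits (equivalently 35 + 62 + 109 + 171).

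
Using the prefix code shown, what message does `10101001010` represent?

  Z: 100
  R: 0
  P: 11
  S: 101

SRZSR

Read left to right; each codeword is recognised as soon as it completes (prefix code):
  101→S | 0→R | 100→Z | 101→S | 0→R
Decoded message: SRZSR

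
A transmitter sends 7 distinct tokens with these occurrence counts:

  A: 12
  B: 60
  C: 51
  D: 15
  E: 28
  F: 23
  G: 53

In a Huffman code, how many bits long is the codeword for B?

2

Huffman merges, smallest pair first:
combine A(12), D(15) → 27
combine F(23), 27 → 50
combine E(28), 50 → 78
combine C(51), G(53) → 104
combine B(60), 78 → 138
combine 104, 138 → 242
B's leaf is at depth 2, giving a 2-bit codeword.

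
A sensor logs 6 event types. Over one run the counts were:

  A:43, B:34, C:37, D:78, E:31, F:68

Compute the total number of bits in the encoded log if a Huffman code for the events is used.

Greedily combine the two least-frequent nodes:
E(31) + B(34) → 65
C(37) + A(43) → 80
65 + F(68) → 133
D(78) + 80 → 158
133 + 158 → 291
Each symbol's bit-cost is frequency × depth; summing gives 727 bits (equivalently 65 + 80 + 133 + 158 + 291).

727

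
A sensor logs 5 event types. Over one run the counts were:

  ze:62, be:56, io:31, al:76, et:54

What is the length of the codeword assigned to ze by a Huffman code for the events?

Repeatedly merge the two smallest:
io(31) + et(54) → 85
be(56) + ze(62) → 118
al(76) + 85 → 161
118 + 161 → 279
The subtree containing ze is merged 2 times, so code length = 2.

2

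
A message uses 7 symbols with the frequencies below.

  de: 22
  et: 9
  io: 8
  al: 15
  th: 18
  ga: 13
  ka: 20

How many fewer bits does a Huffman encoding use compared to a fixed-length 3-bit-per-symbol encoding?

25

Fixed-length: 3 bits × 105 symbols = 315 bits.
Huffman merges:
merge io(8) and et(9): 17
merge ga(13) and al(15): 28
merge 17 and th(18): 35
merge ka(20) and de(22): 42
merge 28 and 35: 63
merge 42 and 63: 105
Huffman total = 17 + 28 + 35 + 42 + 63 + 105 = 290 bits.
Saving = 315 − 290 = 25 bits.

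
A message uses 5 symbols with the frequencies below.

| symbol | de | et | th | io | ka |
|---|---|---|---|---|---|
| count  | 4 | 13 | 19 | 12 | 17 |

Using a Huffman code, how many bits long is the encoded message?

146

Merge the two smallest weights repeatedly:
de(4) + io(12) → 16
et(13) + 16 → 29
ka(17) + th(19) → 36
29 + 36 → 65
The encoded length is the sum of every internal node's weight: 16 + 29 + 36 + 65 = 146 bits.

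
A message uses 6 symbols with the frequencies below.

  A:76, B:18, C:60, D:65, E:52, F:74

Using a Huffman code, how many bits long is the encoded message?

Build the Huffman tree bottom-up:
merge B(18) and E(52): 70
merge C(60) and D(65): 125
merge 70 and F(74): 144
merge A(76) and 125: 201
merge 144 and 201: 345
The encoded length is the sum of every internal node's weight: 70 + 125 + 144 + 201 + 345 = 885 bits.

885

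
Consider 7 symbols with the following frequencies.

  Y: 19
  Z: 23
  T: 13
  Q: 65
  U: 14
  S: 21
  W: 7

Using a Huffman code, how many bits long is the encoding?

Merge the two smallest weights repeatedly:
merge W(7) and T(13): 20
merge U(14) and Y(19): 33
merge 20 and S(21): 41
merge Z(23) and 33: 56
merge 41 and 56: 97
merge Q(65) and 97: 162
The encoded length is the sum of every internal node's weight: 20 + 33 + 41 + 56 + 97 + 162 = 409 bits.

409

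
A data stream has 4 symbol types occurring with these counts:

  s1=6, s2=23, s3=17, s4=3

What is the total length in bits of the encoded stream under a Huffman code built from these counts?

84

Merge the two smallest weights repeatedly:
s4(3) + s1(6) → 9
9 + s3(17) → 26
s2(23) + 26 → 49
Total encoded bits = sum of merged weights = 9 + 26 + 49 = 84.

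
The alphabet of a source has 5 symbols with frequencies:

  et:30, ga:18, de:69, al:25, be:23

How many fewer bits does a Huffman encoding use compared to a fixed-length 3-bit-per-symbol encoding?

138

Fixed-length: 3 bits × 165 symbols = 495 bits.
Huffman merges:
ga(18) + be(23) → 41
al(25) + et(30) → 55
41 + 55 → 96
de(69) + 96 → 165
Huffman total = 41 + 55 + 96 + 165 = 357 bits.
Saving = 495 − 357 = 138 bits.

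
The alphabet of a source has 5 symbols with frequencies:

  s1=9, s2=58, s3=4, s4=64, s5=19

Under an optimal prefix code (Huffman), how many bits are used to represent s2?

Huffman merges, smallest pair first:
merge s3(4) and s1(9): 13
merge 13 and s5(19): 32
merge 32 and s2(58): 90
merge s4(64) and 90: 154
s2 sits 2 levels below the root, so its codeword is 2 bits.

2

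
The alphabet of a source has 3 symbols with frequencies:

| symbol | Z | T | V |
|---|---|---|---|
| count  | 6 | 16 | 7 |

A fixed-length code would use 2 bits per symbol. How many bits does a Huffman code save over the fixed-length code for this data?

16

Fixed-length: 2 bits × 29 symbols = 58 bits.
Huffman merges:
combine Z(6), V(7) → 13
combine 13, T(16) → 29
Huffman total = 13 + 29 = 42 bits.
Saving = 58 − 42 = 16 bits.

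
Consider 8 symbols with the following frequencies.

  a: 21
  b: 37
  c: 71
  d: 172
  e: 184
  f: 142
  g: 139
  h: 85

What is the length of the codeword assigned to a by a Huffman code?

5

Repeatedly merge the two smallest:
combine a(21), b(37) → 58
combine 58, c(71) → 129
combine h(85), 129 → 214
combine g(139), f(142) → 281
combine d(172), e(184) → 356
combine 214, 281 → 495
combine 356, 495 → 851
a's leaf is at depth 5, giving a 5-bit codeword.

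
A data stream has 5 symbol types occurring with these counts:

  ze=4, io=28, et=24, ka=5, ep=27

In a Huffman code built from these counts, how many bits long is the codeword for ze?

3

Huffman merges, smallest pair first:
merge ze(4) and ka(5): 9
merge 9 and et(24): 33
merge ep(27) and io(28): 55
merge 33 and 55: 88
ze's leaf is at depth 3, giving a 3-bit codeword.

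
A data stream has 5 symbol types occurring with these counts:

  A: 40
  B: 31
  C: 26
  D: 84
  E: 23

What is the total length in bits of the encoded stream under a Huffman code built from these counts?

444

Merge the two smallest weights repeatedly:
combine E(23), C(26) → 49
combine B(31), A(40) → 71
combine 49, 71 → 120
combine D(84), 120 → 204
Total encoded bits = sum of merged weights = 49 + 71 + 120 + 204 = 444.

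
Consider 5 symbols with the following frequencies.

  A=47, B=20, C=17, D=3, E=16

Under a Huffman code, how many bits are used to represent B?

2

Repeatedly merge the two smallest:
combine D(3), E(16) → 19
combine C(17), 19 → 36
combine B(20), 36 → 56
combine A(47), 56 → 103
The subtree containing B is merged 2 times, so code length = 2.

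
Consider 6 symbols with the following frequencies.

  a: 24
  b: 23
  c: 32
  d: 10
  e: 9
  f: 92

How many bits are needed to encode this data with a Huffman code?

Greedily combine the two least-frequent nodes:
combine e(9), d(10) → 19
combine 19, b(23) → 42
combine a(24), c(32) → 56
combine 42, 56 → 98
combine f(92), 98 → 190
The encoded length is the sum of every internal node's weight: 19 + 42 + 56 + 98 + 190 = 405 bits.

405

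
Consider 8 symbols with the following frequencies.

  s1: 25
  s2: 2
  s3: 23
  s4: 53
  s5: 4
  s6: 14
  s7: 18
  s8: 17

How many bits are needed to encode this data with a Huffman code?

416

Greedily combine the two least-frequent nodes:
s2(2) + s5(4) → 6
6 + s6(14) → 20
s8(17) + s7(18) → 35
20 + s3(23) → 43
s1(25) + 35 → 60
43 + s4(53) → 96
60 + 96 → 156
Each symbol's bit-cost is frequency × depth; summing gives 416 bits (equivalently 6 + 20 + 35 + 43 + 60 + 96 + 156).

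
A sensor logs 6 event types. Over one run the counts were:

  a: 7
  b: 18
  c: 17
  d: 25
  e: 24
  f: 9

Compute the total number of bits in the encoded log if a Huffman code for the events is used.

249

Merge the two smallest weights repeatedly:
merge a(7) and f(9): 16
merge 16 and c(17): 33
merge b(18) and e(24): 42
merge d(25) and 33: 58
merge 42 and 58: 100
Each symbol's bit-cost is frequency × depth; summing gives 249 bits (equivalently 16 + 33 + 42 + 58 + 100).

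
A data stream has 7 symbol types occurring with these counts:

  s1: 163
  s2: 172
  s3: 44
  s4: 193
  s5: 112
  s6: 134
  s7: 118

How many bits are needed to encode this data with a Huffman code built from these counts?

Greedily combine the two least-frequent nodes:
s3(44) + s5(112) → 156
s7(118) + s6(134) → 252
156 + s1(163) → 319
s2(172) + s4(193) → 365
252 + 319 → 571
365 + 571 → 936
Total encoded bits = sum of merged weights = 156 + 252 + 319 + 365 + 571 + 936 = 2599.

2599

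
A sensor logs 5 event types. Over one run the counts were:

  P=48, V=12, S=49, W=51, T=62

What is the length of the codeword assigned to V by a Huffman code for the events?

Huffman merges, smallest pair first:
merge V(12) and P(48): 60
merge S(49) and W(51): 100
merge 60 and T(62): 122
merge 100 and 122: 222
The subtree containing V is merged 3 times, so code length = 3.

3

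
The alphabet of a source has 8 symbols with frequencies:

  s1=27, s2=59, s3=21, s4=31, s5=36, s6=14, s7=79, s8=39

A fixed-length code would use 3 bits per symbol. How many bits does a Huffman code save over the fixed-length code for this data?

Fixed-length: 3 bits × 306 symbols = 918 bits.
Huffman merges:
combine s6(14), s3(21) → 35
combine s1(27), s4(31) → 58
combine 35, s5(36) → 71
combine s8(39), 58 → 97
combine s2(59), 71 → 130
combine s7(79), 97 → 176
combine 130, 176 → 306
Huffman total = 35 + 58 + 71 + 97 + 130 + 176 + 306 = 873 bits.
Saving = 918 − 873 = 45 bits.

45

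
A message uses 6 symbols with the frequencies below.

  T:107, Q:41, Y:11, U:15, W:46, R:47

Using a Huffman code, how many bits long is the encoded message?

613

Build the Huffman tree bottom-up:
Y(11) + U(15) → 26
26 + Q(41) → 67
W(46) + R(47) → 93
67 + 93 → 160
T(107) + 160 → 267
Total encoded bits = sum of merged weights = 26 + 67 + 93 + 160 + 267 = 613.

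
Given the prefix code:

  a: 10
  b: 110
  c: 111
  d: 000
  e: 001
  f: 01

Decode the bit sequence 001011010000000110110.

Read left to right; each codeword is recognised as soon as it completes (prefix code):
  001→e | 01→f | 10→a | 10→a | 000→d | 000→d | 110→b | 110→b
Decoded message: efaaddbb

efaaddbb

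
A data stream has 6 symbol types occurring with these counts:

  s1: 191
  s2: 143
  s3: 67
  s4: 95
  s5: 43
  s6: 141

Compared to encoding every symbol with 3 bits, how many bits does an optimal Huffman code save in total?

365

Fixed-length: 3 bits × 680 symbols = 2040 bits.
Huffman merges:
combine s5(43), s3(67) → 110
combine s4(95), 110 → 205
combine s6(141), s2(143) → 284
combine s1(191), 205 → 396
combine 284, 396 → 680
Huffman total = 110 + 205 + 284 + 396 + 680 = 1675 bits.
Saving = 2040 − 1675 = 365 bits.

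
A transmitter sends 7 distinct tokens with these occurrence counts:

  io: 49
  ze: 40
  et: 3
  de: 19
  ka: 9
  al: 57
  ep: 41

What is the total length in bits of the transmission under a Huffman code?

Merge the two smallest weights repeatedly:
et(3) + ka(9) → 12
12 + de(19) → 31
31 + ze(40) → 71
ep(41) + io(49) → 90
al(57) + 71 → 128
90 + 128 → 218
Total encoded bits = sum of merged weights = 12 + 31 + 71 + 90 + 128 + 218 = 550.

550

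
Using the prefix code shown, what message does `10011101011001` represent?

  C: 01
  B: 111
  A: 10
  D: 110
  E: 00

ACDADC

Read left to right; each codeword is recognised as soon as it completes (prefix code):
  10→A | 01→C | 110→D | 10→A | 110→D | 01→C
Decoded message: ACDADC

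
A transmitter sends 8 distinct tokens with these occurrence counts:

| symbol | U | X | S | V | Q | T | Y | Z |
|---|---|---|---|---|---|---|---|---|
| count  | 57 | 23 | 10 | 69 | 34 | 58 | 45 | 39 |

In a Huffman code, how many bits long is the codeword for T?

Build the tree from the bottom:
merge S(10) and X(23): 33
merge 33 and Q(34): 67
merge Z(39) and Y(45): 84
merge U(57) and T(58): 115
merge 67 and V(69): 136
merge 84 and 115: 199
merge 136 and 199: 335
The subtree containing T is merged 3 times, so code length = 3.

3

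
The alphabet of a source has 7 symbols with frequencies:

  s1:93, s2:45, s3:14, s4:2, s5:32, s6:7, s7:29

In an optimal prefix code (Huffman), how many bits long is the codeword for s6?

Huffman merges, smallest pair first:
combine s4(2), s6(7) → 9
combine 9, s3(14) → 23
combine 23, s7(29) → 52
combine s5(32), s2(45) → 77
combine 52, 77 → 129
combine s1(93), 129 → 222
s6 sits 5 levels below the root, so its codeword is 5 bits.

5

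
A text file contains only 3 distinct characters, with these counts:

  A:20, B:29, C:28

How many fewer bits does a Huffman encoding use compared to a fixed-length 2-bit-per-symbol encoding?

Fixed-length: 2 bits × 77 symbols = 154 bits.
Huffman merges:
merge A(20) and C(28): 48
merge B(29) and 48: 77
Huffman total = 48 + 77 = 125 bits.
Saving = 154 − 125 = 29 bits.

29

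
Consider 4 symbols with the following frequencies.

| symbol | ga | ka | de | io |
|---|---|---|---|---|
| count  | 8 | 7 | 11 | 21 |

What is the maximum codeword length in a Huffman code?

3

Merge the two lowest-weight nodes at each step:
ka(7) + ga(8) → 15
de(11) + 15 → 26
io(21) + 26 → 47
The first pair merged (ka, ga) ends up deepest, at depth 3.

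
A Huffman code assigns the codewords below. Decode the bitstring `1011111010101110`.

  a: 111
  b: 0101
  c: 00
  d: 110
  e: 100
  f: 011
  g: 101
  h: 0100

gagbd

Read left to right; each codeword is recognised as soon as it completes (prefix code):
  101→g | 111→a | 101→g | 0101→b | 110→d
Decoded message: gagbd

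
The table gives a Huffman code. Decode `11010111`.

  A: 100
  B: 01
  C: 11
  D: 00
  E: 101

Read left to right; each codeword is recognised as soon as it completes (prefix code):
  11→C | 01→B | 01→B | 11→C
Decoded message: CBBC

CBBC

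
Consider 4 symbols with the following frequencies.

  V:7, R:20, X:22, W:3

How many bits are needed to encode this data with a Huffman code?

Greedily combine the two least-frequent nodes:
W(3) + V(7) → 10
10 + R(20) → 30
X(22) + 30 → 52
Each symbol's bit-cost is frequency × depth; summing gives 92 bits (equivalently 10 + 30 + 52).

92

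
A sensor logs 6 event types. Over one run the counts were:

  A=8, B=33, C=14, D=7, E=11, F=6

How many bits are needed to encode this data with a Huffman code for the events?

184

Merge the two smallest weights repeatedly:
F(6) + D(7) → 13
A(8) + E(11) → 19
13 + C(14) → 27
19 + 27 → 46
B(33) + 46 → 79
Total encoded bits = sum of merged weights = 13 + 19 + 27 + 46 + 79 = 184.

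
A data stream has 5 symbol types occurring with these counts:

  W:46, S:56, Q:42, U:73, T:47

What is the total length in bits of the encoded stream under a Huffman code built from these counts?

Merge the two smallest weights repeatedly:
Q(42) + W(46) → 88
T(47) + S(56) → 103
U(73) + 88 → 161
103 + 161 → 264
Total encoded bits = sum of merged weights = 88 + 103 + 161 + 264 = 616.

616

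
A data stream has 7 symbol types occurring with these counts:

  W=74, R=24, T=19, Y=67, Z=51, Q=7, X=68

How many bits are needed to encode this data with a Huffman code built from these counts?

797

Build the Huffman tree bottom-up:
Q(7) + T(19) → 26
R(24) + 26 → 50
50 + Z(51) → 101
Y(67) + X(68) → 135
W(74) + 101 → 175
135 + 175 → 310
Total encoded bits = sum of merged weights = 26 + 50 + 101 + 135 + 175 + 310 = 797.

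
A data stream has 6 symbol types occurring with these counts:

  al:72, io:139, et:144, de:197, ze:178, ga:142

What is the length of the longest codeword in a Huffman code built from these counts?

3

Merge the two lowest-weight nodes at each step:
merge al(72) and io(139): 211
merge ga(142) and et(144): 286
merge ze(178) and de(197): 375
merge 211 and 286: 497
merge 375 and 497: 872
The first pair merged (al, io) ends up deepest, at depth 3.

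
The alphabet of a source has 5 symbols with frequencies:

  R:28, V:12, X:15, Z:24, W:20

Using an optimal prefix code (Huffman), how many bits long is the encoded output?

225

Greedily combine the two least-frequent nodes:
combine V(12), X(15) → 27
combine W(20), Z(24) → 44
combine 27, R(28) → 55
combine 44, 55 → 99
The encoded length is the sum of every internal node's weight: 27 + 44 + 55 + 99 = 225 bits.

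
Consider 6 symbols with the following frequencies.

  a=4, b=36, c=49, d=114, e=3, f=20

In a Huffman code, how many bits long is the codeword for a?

5

Huffman merges, smallest pair first:
combine e(3), a(4) → 7
combine 7, f(20) → 27
combine 27, b(36) → 63
combine c(49), 63 → 112
combine 112, d(114) → 226
a's leaf is at depth 5, giving a 5-bit codeword.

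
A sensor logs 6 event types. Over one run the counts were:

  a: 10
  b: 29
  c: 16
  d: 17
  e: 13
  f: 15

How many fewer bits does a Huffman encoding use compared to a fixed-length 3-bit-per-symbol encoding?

46

Fixed-length: 3 bits × 100 symbols = 300 bits.
Huffman merges:
combine a(10), e(13) → 23
combine f(15), c(16) → 31
combine d(17), 23 → 40
combine b(29), 31 → 60
combine 40, 60 → 100
Huffman total = 23 + 31 + 40 + 60 + 100 = 254 bits.
Saving = 300 − 254 = 46 bits.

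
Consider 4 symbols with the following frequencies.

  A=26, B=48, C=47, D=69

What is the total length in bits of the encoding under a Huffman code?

380

Greedily combine the two least-frequent nodes:
combine A(26), C(47) → 73
combine B(48), D(69) → 117
combine 73, 117 → 190
Total encoded bits = sum of merged weights = 73 + 117 + 190 = 380.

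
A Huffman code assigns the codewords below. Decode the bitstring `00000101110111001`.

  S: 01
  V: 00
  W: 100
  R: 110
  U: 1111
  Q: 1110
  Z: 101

Read left to right; each codeword is recognised as soon as it completes (prefix code):
  00→V | 00→V | 01→S | 01→S | 110→R | 1110→Q | 01→S
Decoded message: VVSSRQS

VVSSRQS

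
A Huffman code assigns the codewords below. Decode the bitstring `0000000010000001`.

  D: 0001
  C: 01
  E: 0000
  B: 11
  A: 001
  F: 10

Read left to right; each codeword is recognised as soon as it completes (prefix code):
  0000→E | 0000→E | 10→F | 0000→E | 01→C
Decoded message: EEFEC

EEFEC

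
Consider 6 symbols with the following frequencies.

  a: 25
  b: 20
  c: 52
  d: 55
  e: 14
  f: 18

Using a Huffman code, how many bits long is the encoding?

445

Merge the two smallest weights repeatedly:
combine e(14), f(18) → 32
combine b(20), a(25) → 45
combine 32, 45 → 77
combine c(52), d(55) → 107
combine 77, 107 → 184
The encoded length is the sum of every internal node's weight: 32 + 45 + 77 + 107 + 184 = 445 bits.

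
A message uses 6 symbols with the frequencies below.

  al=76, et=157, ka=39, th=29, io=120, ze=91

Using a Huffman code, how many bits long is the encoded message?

1236

Merge the two smallest weights repeatedly:
th(29) + ka(39) → 68
68 + al(76) → 144
ze(91) + io(120) → 211
144 + et(157) → 301
211 + 301 → 512
Total encoded bits = sum of merged weights = 68 + 144 + 211 + 301 + 512 = 1236.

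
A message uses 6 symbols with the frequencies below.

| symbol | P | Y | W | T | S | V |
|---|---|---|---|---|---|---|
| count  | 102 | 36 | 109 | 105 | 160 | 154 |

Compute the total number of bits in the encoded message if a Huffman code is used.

1684

Build the Huffman tree bottom-up:
merge Y(36) and P(102): 138
merge T(105) and W(109): 214
merge 138 and V(154): 292
merge S(160) and 214: 374
merge 292 and 374: 666
The encoded length is the sum of every internal node's weight: 138 + 214 + 292 + 374 + 666 = 1684 bits.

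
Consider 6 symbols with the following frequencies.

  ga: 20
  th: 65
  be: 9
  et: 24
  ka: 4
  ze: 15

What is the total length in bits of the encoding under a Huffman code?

Merge the two smallest weights repeatedly:
combine ka(4), be(9) → 13
combine 13, ze(15) → 28
combine ga(20), et(24) → 44
combine 28, 44 → 72
combine th(65), 72 → 137
Each symbol's bit-cost is frequency × depth; summing gives 294 bits (equivalently 13 + 28 + 44 + 72 + 137).

294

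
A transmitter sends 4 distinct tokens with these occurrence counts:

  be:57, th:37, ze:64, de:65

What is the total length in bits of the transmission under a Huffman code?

446

Greedily combine the two least-frequent nodes:
merge th(37) and be(57): 94
merge ze(64) and de(65): 129
merge 94 and 129: 223
Each symbol's bit-cost is frequency × depth; summing gives 446 bits (equivalently 94 + 129 + 223).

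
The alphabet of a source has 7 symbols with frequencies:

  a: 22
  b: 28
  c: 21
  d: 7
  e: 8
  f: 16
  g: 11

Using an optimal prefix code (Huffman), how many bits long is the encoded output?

Build the Huffman tree bottom-up:
d(7) + e(8) → 15
g(11) + 15 → 26
f(16) + c(21) → 37
a(22) + 26 → 48
b(28) + 37 → 65
48 + 65 → 113
Each symbol's bit-cost is frequency × depth; summing gives 304 bits (equivalently 15 + 26 + 37 + 48 + 65 + 113).

304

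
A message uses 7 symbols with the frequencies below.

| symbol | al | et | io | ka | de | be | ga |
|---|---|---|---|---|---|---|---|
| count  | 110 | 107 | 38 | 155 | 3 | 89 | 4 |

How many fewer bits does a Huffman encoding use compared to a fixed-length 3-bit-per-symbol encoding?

320

Fixed-length: 3 bits × 506 symbols = 1518 bits.
Huffman merges:
combine de(3), ga(4) → 7
combine 7, io(38) → 45
combine 45, be(89) → 134
combine et(107), al(110) → 217
combine 134, ka(155) → 289
combine 217, 289 → 506
Huffman total = 7 + 45 + 134 + 217 + 289 + 506 = 1198 bits.
Saving = 1518 − 1198 = 320 bits.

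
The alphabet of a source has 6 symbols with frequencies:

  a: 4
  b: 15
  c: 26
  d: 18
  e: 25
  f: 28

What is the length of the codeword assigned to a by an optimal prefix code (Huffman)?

Huffman merges, smallest pair first:
merge a(4) and b(15): 19
merge d(18) and 19: 37
merge e(25) and c(26): 51
merge f(28) and 37: 65
merge 51 and 65: 116
a's leaf is at depth 4, giving a 4-bit codeword.

4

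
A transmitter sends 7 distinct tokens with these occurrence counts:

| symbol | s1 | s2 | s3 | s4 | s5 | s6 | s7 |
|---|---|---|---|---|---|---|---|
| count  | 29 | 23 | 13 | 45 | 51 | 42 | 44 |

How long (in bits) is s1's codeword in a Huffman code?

Build the tree from the bottom:
s3(13) + s2(23) → 36
s1(29) + 36 → 65
s6(42) + s7(44) → 86
s4(45) + s5(51) → 96
65 + 86 → 151
96 + 151 → 247
s1's leaf is at depth 3, giving a 3-bit codeword.

3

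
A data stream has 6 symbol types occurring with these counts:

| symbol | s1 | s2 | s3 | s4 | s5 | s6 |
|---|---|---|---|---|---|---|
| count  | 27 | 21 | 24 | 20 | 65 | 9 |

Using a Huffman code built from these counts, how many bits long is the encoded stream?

397

Greedily combine the two least-frequent nodes:
s6(9) + s4(20) → 29
s2(21) + s3(24) → 45
s1(27) + 29 → 56
45 + 56 → 101
s5(65) + 101 → 166
Each symbol's bit-cost is frequency × depth; summing gives 397 bits (equivalently 29 + 45 + 56 + 101 + 166).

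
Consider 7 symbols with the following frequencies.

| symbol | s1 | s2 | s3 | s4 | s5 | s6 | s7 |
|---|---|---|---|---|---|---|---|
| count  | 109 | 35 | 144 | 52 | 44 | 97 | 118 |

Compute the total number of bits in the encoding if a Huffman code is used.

1614

Greedily combine the two least-frequent nodes:
s2(35) + s5(44) → 79
s4(52) + 79 → 131
s6(97) + s1(109) → 206
s7(118) + 131 → 249
s3(144) + 206 → 350
249 + 350 → 599
Each symbol's bit-cost is frequency × depth; summing gives 1614 bits (equivalently 79 + 131 + 206 + 249 + 350 + 599).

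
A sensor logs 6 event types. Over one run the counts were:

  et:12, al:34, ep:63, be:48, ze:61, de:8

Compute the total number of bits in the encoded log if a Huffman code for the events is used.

Merge the two smallest weights repeatedly:
combine de(8), et(12) → 20
combine 20, al(34) → 54
combine be(48), 54 → 102
combine ze(61), ep(63) → 124
combine 102, 124 → 226
Each symbol's bit-cost is frequency × depth; summing gives 526 bits (equivalently 20 + 54 + 102 + 124 + 226).

526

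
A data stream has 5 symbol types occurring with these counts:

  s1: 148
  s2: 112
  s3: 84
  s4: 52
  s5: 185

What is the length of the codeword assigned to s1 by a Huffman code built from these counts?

2

Repeatedly merge the two smallest:
combine s4(52), s3(84) → 136
combine s2(112), 136 → 248
combine s1(148), s5(185) → 333
combine 248, 333 → 581
The subtree containing s1 is merged 2 times, so code length = 2.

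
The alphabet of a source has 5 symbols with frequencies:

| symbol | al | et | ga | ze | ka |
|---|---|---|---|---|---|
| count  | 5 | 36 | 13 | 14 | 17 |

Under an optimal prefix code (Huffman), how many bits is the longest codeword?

Merge the two lowest-weight nodes at each step:
combine al(5), ga(13) → 18
combine ze(14), ka(17) → 31
combine 18, 31 → 49
combine et(36), 49 → 85
The rarest symbols sit at the bottom; the longest codeword is 3 bits.

3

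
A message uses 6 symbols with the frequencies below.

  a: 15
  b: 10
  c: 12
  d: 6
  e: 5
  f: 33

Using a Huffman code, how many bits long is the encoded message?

188

Merge the two smallest weights repeatedly:
combine e(5), d(6) → 11
combine b(10), 11 → 21
combine c(12), a(15) → 27
combine 21, 27 → 48
combine f(33), 48 → 81
The encoded length is the sum of every internal node's weight: 11 + 21 + 27 + 48 + 81 = 188 bits.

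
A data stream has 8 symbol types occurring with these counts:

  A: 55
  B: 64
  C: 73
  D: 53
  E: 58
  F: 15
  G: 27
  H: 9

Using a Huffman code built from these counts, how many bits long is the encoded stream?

1000

Build the Huffman tree bottom-up:
H(9) + F(15) → 24
24 + G(27) → 51
51 + D(53) → 104
A(55) + E(58) → 113
B(64) + C(73) → 137
104 + 113 → 217
137 + 217 → 354
Total encoded bits = sum of merged weights = 24 + 51 + 104 + 113 + 137 + 217 + 354 = 1000.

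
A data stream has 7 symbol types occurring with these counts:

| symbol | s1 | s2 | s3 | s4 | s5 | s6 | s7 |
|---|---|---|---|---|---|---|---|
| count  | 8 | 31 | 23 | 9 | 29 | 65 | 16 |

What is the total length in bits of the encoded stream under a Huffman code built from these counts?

463

Merge the two smallest weights repeatedly:
combine s1(8), s4(9) → 17
combine s7(16), 17 → 33
combine s3(23), s5(29) → 52
combine s2(31), 33 → 64
combine 52, 64 → 116
combine s6(65), 116 → 181
Each symbol's bit-cost is frequency × depth; summing gives 463 bits (equivalently 17 + 33 + 52 + 64 + 116 + 181).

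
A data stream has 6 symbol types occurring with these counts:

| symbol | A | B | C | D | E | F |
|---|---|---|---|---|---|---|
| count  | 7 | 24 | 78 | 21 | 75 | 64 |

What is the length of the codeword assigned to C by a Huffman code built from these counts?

Build the tree from the bottom:
combine A(7), D(21) → 28
combine B(24), 28 → 52
combine 52, F(64) → 116
combine E(75), C(78) → 153
combine 116, 153 → 269
C sits 2 levels below the root, so its codeword is 2 bits.

2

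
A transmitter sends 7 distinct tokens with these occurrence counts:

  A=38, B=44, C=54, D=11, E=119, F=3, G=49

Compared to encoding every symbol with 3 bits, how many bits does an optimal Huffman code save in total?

172

Fixed-length: 3 bits × 318 symbols = 954 bits.
Huffman merges:
F(3) + D(11) → 14
14 + A(38) → 52
B(44) + G(49) → 93
52 + C(54) → 106
93 + 106 → 199
E(119) + 199 → 318
Huffman total = 14 + 52 + 93 + 106 + 199 + 318 = 782 bits.
Saving = 954 − 782 = 172 bits.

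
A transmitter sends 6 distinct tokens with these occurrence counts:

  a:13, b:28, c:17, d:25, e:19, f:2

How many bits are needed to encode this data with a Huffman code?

Greedily combine the two least-frequent nodes:
combine f(2), a(13) → 15
combine 15, c(17) → 32
combine e(19), d(25) → 44
combine b(28), 32 → 60
combine 44, 60 → 104
Total encoded bits = sum of merged weights = 15 + 32 + 44 + 60 + 104 = 255.

255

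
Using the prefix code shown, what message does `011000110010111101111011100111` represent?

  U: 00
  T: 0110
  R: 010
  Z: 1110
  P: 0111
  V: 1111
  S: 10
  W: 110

Read left to right; each codeword is recognised as soon as it completes (prefix code):
  0110→T | 00→U | 110→W | 010→R | 1111→V | 0111→P | 10→S | 1110→Z | 0111→P
Decoded message: TUWRVPSZP

TUWRVPSZP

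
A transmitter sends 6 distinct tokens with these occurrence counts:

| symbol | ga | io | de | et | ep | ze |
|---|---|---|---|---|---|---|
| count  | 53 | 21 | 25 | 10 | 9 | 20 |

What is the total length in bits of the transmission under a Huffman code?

Build the Huffman tree bottom-up:
ep(9) + et(10) → 19
19 + ze(20) → 39
io(21) + de(25) → 46
39 + 46 → 85
ga(53) + 85 → 138
The encoded length is the sum of every internal node's weight: 19 + 39 + 46 + 85 + 138 = 327 bits.

327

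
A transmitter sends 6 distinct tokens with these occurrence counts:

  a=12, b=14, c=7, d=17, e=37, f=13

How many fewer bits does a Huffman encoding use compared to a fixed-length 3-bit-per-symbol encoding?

Fixed-length: 3 bits × 100 symbols = 300 bits.
Huffman merges:
c(7) + a(12) → 19
f(13) + b(14) → 27
d(17) + 19 → 36
27 + 36 → 63
e(37) + 63 → 100
Huffman total = 19 + 27 + 36 + 63 + 100 = 245 bits.
Saving = 300 − 245 = 55 bits.

55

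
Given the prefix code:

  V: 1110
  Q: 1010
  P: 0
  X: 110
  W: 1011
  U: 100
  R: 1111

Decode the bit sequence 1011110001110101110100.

WXPPVWQP

Read left to right; each codeword is recognised as soon as it completes (prefix code):
  1011→W | 110→X | 0→P | 0→P | 1110→V | 1011→W | 1010→Q | 0→P
Decoded message: WXPPVWQP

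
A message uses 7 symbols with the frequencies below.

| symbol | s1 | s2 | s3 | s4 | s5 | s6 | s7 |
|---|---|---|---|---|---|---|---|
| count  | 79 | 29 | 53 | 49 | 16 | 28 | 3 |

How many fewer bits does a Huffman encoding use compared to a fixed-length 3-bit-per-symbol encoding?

Fixed-length: 3 bits × 257 symbols = 771 bits.
Huffman merges:
s7(3) + s5(16) → 19
19 + s6(28) → 47
s2(29) + 47 → 76
s4(49) + s3(53) → 102
76 + s1(79) → 155
102 + 155 → 257
Huffman total = 19 + 47 + 76 + 102 + 155 + 257 = 656 bits.
Saving = 771 − 656 = 115 bits.

115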